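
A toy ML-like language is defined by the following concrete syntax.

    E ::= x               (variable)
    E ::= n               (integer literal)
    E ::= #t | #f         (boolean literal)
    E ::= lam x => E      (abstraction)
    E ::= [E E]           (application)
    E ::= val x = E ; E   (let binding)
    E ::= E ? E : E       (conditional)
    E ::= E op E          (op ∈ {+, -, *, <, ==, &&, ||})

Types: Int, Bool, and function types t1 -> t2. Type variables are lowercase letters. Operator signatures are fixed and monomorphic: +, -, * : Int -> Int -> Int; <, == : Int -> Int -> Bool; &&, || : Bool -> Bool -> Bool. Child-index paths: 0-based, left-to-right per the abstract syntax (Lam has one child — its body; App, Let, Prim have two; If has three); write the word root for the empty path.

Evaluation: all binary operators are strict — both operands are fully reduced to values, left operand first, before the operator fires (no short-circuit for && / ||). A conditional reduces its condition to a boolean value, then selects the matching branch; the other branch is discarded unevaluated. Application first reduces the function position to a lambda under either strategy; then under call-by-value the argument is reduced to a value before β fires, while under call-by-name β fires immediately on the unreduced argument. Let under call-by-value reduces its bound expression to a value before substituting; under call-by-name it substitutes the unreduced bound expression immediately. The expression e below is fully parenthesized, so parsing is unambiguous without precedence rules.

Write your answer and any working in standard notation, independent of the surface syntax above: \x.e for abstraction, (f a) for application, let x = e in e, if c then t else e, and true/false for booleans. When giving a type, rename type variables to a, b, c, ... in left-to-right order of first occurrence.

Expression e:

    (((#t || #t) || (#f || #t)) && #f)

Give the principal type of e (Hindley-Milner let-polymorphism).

Answer: Bool

Trace:
  unify Bool ~ Bool
  unify Bool ~ Bool
  unify Bool ~ Bool
  unify Bool ~ Bool
  unify Bool ~ Bool
  unify Bool ~ Bool
  unify Bool ~ Bool
  unify Bool ~ Bool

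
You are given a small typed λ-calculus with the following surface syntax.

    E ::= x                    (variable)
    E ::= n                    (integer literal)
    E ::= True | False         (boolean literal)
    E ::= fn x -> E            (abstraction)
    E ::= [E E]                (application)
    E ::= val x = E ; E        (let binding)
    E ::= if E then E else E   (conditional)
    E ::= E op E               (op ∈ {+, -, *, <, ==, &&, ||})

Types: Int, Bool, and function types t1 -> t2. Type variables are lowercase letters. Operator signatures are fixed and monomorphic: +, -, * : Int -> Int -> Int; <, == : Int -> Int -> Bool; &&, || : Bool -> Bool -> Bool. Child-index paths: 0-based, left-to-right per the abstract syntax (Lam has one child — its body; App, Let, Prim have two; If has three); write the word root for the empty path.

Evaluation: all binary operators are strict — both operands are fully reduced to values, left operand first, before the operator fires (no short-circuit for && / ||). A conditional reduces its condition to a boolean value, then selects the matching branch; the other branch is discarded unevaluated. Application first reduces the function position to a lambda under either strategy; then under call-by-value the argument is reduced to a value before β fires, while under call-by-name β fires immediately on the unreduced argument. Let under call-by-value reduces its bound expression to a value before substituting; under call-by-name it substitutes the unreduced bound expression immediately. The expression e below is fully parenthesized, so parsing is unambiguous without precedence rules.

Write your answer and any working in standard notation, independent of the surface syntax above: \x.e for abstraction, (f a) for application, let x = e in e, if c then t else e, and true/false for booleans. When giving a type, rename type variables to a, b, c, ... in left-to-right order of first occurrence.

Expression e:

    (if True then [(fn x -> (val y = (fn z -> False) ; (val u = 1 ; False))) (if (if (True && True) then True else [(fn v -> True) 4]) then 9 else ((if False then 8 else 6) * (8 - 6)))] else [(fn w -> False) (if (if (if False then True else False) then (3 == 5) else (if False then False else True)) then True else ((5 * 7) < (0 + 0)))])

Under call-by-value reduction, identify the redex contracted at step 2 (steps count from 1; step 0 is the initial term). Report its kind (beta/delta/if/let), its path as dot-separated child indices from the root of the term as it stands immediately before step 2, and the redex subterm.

Answer: delta at 1.0.0 : (true && true)

Trace:
step 0: (if true then ((\x.(let y = (\z.false) in (let u = 1 in false))) (if (if (true && true) then true else ((\v.true) 4)) then 9 else ((if false then 8 else 6) * (8 - 6)))) else ((\w.false) (if (if (if false then true else false) then (3 == 5) else (if false then false else true)) then true else ((5 * 7) < (0 + 0)))))
step 1: [if@root] ((\x.(let y = (\z.false) in (let u = 1 in false))) (if (if (true && true) then true else ((\v.true) 4)) then 9 else ((if false then 8 else 6) * (8 - 6))))
step 2: [delta@1.0.0] ((\x.(let y = (\z.false) in (let u = 1 in false))) (if (if true then true else ((\v.true) 4)) then 9 else ((if false then 8 else 6) * (8 - 6))))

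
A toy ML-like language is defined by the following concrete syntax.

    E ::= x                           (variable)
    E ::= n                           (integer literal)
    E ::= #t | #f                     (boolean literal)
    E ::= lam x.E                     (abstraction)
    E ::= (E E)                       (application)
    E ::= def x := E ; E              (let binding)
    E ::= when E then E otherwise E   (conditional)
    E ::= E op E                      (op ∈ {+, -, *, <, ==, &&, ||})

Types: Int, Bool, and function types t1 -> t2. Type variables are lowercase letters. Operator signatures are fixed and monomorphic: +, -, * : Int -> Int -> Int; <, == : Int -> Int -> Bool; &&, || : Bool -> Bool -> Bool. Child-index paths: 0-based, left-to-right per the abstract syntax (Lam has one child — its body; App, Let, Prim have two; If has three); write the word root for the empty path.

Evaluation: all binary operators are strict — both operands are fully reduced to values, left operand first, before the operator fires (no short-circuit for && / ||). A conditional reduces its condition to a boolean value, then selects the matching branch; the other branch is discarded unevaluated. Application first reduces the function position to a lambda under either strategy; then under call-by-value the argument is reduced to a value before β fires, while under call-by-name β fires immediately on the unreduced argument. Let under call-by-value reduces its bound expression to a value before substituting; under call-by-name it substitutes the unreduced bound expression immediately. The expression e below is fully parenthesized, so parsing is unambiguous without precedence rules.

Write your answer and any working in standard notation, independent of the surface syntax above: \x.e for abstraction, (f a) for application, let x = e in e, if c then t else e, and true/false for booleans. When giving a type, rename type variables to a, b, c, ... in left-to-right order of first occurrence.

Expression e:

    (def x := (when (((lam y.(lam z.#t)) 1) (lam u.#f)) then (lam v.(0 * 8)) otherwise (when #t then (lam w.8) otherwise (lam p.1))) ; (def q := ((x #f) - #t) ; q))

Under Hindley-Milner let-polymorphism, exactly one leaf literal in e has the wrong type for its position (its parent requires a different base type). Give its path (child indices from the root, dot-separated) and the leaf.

Trace:
\z._ : b -> Bool
\y._ : a -> b -> Bool
  unify a -> b -> Bool ~ Int -> c
  unify a ~ Int
  unify b -> Bool ~ c
_ _ : b -> Bool
\u._ : d -> Bool
  unify b -> Bool ~ (d -> Bool) -> e
  unify b ~ d -> Bool
  unify Bool ~ e
_ _ : Bool
  unify Bool ~ Bool
  unify Int ~ Int
  unify Int ~ Int
\v._ : f -> Int
  unify Bool ~ Bool
\w._ : g -> Int
\p._ : h -> Int
  unify g -> Int ~ h -> Int
  unify g ~ h
  unify Int ~ Int
  unify f -> Int ~ h -> Int
  unify f ~ h
  unify Int ~ Int
let x : forall. h -> Int
x : i -> Int
  unify i -> Int ~ Bool -> j
  unify i ~ Bool
  unify Int ~ j
_ _ : Int
  unify Int ~ Int
  unify Bool ~ Int
  FAIL: mismatch Bool ~ Int

Answer: 1.0.1 : true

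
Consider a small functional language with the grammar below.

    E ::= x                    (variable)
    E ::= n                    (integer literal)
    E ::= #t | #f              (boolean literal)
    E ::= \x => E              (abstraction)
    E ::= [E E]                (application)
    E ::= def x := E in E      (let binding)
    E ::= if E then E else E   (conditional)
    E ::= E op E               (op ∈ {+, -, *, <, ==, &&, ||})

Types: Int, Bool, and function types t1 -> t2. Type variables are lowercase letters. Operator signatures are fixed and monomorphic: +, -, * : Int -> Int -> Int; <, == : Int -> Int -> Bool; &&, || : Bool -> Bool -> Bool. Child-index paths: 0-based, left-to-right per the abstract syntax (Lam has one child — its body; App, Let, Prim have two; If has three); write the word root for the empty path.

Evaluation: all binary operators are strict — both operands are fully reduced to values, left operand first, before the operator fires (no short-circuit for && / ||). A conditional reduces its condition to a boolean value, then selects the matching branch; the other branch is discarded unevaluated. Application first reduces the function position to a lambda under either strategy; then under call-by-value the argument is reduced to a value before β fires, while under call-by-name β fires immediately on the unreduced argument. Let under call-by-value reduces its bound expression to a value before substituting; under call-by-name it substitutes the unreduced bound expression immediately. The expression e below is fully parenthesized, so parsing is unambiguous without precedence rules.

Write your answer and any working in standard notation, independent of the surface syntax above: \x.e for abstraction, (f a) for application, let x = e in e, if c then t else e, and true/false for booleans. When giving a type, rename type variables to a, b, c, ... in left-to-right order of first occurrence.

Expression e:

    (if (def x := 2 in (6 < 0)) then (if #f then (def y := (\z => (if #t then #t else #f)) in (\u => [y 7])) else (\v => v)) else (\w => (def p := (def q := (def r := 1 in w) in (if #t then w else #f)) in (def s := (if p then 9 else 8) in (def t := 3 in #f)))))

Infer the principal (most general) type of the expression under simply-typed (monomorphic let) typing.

Answer: Bool -> Bool

Derivation:
let x : Int
  unify Int ~ Int
  unify Int ~ Int
  unify Bool ~ Bool
  unify Bool ~ Bool
  unify Bool ~ Bool
  unify Bool ~ Bool
\z._ : a -> Bool
let y : a -> Bool
y : a -> Bool
  unify a -> Bool ~ Int -> c
  unify a ~ Int
  unify Bool ~ c
_ _ : Bool
\u._ : b -> Bool
v : d
\v._ : d -> d
  unify b -> Bool ~ d -> d
  unify b ~ d
  unify Bool ~ d
let r : Int
w : e
let q : e
  unify Bool ~ Bool
w : e
  unify e ~ Bool
let p : Bool
p : Bool
  unify Bool ~ Bool
  unify Int ~ Int
let s : Int
let t : Int
\w._ : Bool -> Bool
  unify Bool -> Bool ~ Bool -> Bool
  unify Bool ~ Bool
  unify Bool ~ Bool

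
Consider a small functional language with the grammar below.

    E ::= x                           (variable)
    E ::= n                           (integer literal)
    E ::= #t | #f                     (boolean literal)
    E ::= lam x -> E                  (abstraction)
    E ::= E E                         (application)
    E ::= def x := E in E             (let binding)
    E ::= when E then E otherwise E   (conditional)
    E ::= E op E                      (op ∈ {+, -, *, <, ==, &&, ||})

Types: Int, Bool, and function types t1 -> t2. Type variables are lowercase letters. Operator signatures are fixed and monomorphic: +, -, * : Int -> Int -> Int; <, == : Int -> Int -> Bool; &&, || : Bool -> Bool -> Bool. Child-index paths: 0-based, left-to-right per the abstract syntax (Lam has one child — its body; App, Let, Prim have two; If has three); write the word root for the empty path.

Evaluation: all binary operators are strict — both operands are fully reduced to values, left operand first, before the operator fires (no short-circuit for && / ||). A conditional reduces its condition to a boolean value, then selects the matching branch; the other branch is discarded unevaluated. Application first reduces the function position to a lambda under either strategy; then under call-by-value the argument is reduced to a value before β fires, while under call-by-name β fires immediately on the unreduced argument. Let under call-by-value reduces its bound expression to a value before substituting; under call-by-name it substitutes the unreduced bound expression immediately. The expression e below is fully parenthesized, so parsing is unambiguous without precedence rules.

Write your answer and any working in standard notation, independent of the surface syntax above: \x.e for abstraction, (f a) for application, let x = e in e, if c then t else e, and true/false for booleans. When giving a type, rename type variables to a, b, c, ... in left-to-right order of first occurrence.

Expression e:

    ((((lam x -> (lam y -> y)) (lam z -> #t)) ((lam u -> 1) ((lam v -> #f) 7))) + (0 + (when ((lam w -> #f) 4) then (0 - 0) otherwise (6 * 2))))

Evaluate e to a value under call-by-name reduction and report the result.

Answer: 13

Working:
step 0: ((((\x.(\y.y)) (\z.true)) ((\u.1) ((\v.false) 7))) + (0 + (if ((\w.false) 4) then (0 - 0) else (6 * 2))))
step 1: [beta@0.0] (((\y.y) ((\u.1) ((\v.false) 7))) + (0 + (if ((\w.false) 4) then (0 - 0) else (6 * 2))))
step 2: [beta@0] (((\u.1) ((\v.false) 7)) + (0 + (if ((\w.false) 4) then (0 - 0) else (6 * 2))))
step 3: [beta@0] (1 + (0 + (if ((\w.false) 4) then (0 - 0) else (6 * 2))))
step 4: [beta@1.1.0] (1 + (0 + (if false then (0 - 0) else (6 * 2))))
step 5: [if@1.1] (1 + (0 + (6 * 2)))
step 6: [delta@1.1] (1 + (0 + 12))
step 7: [delta@1] (1 + 12)
step 8: [delta@root] 13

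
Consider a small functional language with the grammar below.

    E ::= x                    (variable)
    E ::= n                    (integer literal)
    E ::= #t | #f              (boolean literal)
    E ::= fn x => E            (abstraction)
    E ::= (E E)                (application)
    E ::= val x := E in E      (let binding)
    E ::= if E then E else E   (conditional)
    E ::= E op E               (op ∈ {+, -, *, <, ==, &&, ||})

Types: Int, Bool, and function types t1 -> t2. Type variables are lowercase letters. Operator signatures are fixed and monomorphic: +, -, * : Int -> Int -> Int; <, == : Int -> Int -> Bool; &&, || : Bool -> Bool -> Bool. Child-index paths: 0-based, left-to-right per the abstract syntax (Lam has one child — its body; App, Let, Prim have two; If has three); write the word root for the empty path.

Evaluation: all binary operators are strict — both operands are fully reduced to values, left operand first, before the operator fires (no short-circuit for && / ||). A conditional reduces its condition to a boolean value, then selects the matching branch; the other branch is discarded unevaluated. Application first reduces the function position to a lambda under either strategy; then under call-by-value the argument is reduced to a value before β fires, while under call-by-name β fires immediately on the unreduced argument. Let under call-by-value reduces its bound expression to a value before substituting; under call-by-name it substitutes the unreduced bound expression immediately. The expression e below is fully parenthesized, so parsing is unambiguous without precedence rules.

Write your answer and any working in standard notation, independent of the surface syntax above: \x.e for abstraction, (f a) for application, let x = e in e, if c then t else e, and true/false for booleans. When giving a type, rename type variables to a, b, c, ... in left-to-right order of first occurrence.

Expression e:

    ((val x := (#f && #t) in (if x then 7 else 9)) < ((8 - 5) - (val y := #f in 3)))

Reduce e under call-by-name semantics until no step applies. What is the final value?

Working:
step 0: ((let x = (false && true) in (if x then 7 else 9)) < ((8 - 5) - (let y = false in 3)))
step 1: [let@0] ((if (false && true) then 7 else 9) < ((8 - 5) - (let y = false in 3)))
step 2: [delta@0.0] ((if false then 7 else 9) < ((8 - 5) - (let y = false in 3)))
step 3: [if@0] (9 < ((8 - 5) - (let y = false in 3)))
step 4: [delta@1.0] (9 < (3 - (let y = false in 3)))
step 5: [let@1.1] (9 < (3 - 3))
step 6: [delta@1] (9 < 0)
step 7: [delta@root] false

Answer: false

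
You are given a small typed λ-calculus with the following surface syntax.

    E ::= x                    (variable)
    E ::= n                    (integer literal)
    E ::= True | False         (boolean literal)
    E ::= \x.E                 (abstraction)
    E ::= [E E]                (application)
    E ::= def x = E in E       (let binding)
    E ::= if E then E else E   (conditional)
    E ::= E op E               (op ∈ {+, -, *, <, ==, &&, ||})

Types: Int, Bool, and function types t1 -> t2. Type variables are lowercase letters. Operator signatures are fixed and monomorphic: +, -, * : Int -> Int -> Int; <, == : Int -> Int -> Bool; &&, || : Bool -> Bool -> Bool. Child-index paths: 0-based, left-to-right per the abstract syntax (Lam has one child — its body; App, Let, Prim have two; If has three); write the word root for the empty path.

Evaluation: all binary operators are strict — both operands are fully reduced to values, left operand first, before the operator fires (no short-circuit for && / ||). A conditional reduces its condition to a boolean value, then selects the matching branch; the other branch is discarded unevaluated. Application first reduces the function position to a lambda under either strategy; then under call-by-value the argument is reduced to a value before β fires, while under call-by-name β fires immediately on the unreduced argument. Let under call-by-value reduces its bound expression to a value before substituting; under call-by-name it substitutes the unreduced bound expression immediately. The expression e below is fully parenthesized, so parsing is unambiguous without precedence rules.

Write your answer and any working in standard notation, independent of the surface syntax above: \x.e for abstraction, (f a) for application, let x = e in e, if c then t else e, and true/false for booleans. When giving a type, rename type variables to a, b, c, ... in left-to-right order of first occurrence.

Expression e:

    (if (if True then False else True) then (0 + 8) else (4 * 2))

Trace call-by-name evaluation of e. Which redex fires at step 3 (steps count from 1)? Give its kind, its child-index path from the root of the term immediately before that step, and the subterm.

Answer: delta at root : (4 * 2)

Trace:
step 0: (if (if true then false else true) then (0 + 8) else (4 * 2))
step 1: [if@0] (if false then (0 + 8) else (4 * 2))
step 2: [if@root] (4 * 2)
step 3: [delta@root] 8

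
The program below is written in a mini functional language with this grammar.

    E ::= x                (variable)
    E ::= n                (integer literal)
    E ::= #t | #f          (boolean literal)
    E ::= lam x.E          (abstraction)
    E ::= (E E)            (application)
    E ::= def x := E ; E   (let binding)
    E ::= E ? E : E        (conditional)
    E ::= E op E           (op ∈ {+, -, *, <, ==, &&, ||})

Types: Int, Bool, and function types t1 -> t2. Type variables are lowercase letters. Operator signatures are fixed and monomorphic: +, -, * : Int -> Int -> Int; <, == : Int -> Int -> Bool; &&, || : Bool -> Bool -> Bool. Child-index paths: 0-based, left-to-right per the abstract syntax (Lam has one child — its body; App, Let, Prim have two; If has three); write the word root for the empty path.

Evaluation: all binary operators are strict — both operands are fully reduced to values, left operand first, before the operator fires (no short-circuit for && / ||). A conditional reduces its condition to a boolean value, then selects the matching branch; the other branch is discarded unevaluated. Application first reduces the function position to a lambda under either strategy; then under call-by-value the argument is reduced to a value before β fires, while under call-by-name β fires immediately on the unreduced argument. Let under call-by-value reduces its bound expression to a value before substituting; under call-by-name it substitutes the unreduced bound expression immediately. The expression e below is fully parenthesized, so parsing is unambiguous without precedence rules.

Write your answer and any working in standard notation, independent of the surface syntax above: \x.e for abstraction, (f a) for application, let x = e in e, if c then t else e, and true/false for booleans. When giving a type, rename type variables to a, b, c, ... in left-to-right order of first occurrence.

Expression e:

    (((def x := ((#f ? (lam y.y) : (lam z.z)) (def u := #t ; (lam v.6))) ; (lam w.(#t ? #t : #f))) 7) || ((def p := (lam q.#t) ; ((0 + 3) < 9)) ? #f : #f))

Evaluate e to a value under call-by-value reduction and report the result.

Derivation:
step 0: (((let x = ((if false then (\y.y) else (\z.z)) (let u = true in (\v.6))) in (\w.(if true then true else false))) 7) || (if (let p = (\q.true) in ((0 + 3) < 9)) then false else false))
step 1: [if@0.0.0.0] (((let x = ((\z.z) (let u = true in (\v.6))) in (\w.(if true then true else false))) 7) || (if (let p = (\q.true) in ((0 + 3) < 9)) then false else false))
step 2: [let@0.0.0.1] (((let x = ((\z.z) (\v.6)) in (\w.(if true then true else false))) 7) || (if (let p = (\q.true) in ((0 + 3) < 9)) then false else false))
step 3: [beta@0.0.0] (((let x = (\v.6) in (\w.(if true then true else false))) 7) || (if (let p = (\q.true) in ((0 + 3) < 9)) then false else false))
step 4: [let@0.0] (((\w.(if true then true else false)) 7) || (if (let p = (\q.true) in ((0 + 3) < 9)) then false else false))
step 5: [beta@0] ((if true then true else false) || (if (let p = (\q.true) in ((0 + 3) < 9)) then false else false))
step 6: [if@0] (true || (if (let p = (\q.true) in ((0 + 3) < 9)) then false else false))
step 7: [let@1.0] (true || (if ((0 + 3) < 9) then false else false))
step 8: [delta@1.0.0] (true || (if (3 < 9) then false else false))
step 9: [delta@1.0] (true || (if true then false else false))
step 10: [if@1] (true || false)
step 11: [delta@root] true

Answer: true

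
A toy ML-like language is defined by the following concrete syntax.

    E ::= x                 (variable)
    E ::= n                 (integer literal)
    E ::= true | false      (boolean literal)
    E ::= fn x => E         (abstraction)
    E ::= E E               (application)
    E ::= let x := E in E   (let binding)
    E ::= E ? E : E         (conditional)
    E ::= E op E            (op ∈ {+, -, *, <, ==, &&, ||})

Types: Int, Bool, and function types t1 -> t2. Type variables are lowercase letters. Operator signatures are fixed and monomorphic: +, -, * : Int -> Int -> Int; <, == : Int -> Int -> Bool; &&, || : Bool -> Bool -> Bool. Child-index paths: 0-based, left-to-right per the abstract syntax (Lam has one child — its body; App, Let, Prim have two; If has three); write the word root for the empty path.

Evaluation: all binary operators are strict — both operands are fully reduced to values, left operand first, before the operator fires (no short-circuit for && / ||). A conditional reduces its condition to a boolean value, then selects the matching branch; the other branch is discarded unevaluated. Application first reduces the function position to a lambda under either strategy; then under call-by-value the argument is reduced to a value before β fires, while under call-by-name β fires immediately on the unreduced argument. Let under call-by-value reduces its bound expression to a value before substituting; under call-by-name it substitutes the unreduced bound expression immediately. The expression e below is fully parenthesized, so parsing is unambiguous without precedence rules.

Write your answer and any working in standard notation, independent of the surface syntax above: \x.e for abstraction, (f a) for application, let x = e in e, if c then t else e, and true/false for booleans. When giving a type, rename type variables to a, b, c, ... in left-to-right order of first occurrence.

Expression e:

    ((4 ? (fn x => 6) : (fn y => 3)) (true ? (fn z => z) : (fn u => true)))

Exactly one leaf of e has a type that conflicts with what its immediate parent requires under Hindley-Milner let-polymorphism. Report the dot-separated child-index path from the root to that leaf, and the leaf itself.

Answer: 0.0 : 4

Derivation:
  unify Int ~ Bool
  FAIL: mismatch Int ~ Bool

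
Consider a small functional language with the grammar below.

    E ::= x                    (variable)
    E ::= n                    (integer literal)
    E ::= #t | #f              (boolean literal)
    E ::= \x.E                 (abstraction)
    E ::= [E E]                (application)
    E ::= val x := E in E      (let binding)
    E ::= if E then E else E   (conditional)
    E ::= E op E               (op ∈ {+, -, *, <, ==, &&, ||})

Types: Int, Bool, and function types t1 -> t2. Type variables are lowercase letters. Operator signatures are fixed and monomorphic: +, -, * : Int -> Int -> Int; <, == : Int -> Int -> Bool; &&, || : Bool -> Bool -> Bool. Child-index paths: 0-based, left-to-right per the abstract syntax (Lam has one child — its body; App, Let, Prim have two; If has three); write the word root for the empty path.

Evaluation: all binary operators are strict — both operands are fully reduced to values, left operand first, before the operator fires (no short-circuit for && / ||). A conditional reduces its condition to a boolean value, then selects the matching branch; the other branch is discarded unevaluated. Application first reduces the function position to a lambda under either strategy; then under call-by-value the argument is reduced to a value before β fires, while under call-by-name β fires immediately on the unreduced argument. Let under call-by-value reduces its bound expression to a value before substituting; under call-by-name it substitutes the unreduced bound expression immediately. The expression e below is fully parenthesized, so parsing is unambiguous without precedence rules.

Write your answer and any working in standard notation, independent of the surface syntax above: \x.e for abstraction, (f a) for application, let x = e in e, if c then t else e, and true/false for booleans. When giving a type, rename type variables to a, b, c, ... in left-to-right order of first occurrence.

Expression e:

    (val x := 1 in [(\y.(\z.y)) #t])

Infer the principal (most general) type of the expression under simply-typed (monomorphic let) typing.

Trace:
let x : Int
y : a
\z._ : b -> a
\y._ : a -> b -> a
  unify a -> b -> a ~ Bool -> c
  unify a ~ Bool
  unify b -> Bool ~ c
_ _ : b -> Bool

Answer: a -> Bool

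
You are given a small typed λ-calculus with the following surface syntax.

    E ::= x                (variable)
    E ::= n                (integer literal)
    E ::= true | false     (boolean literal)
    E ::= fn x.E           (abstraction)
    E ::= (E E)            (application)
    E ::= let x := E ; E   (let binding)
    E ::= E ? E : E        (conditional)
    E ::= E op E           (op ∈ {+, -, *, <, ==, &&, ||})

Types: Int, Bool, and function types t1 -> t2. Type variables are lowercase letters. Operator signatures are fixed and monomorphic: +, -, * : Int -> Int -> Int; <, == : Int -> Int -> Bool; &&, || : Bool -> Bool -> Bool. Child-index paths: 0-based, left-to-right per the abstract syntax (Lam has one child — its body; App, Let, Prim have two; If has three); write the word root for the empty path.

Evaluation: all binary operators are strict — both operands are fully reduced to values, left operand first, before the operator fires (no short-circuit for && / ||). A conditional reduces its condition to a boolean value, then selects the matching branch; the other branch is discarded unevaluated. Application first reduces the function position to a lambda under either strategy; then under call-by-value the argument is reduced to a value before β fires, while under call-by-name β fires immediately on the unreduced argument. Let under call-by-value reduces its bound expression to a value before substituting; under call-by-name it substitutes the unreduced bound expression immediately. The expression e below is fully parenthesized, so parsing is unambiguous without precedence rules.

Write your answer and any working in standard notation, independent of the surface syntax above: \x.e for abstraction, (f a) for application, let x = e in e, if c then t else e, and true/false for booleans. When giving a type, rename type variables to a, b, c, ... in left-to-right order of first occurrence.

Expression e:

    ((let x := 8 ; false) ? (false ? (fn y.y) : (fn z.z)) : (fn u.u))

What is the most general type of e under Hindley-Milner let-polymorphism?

Working:
let x : Int
  unify Bool ~ Bool
  unify Bool ~ Bool
y : a
\y._ : a -> a
z : b
\z._ : b -> b
  unify a -> a ~ b -> b
  unify a ~ b
  unify b ~ b
u : c
\u._ : c -> c
  unify b -> b ~ c -> c
  unify b ~ c
  unify c ~ c

Answer: a -> a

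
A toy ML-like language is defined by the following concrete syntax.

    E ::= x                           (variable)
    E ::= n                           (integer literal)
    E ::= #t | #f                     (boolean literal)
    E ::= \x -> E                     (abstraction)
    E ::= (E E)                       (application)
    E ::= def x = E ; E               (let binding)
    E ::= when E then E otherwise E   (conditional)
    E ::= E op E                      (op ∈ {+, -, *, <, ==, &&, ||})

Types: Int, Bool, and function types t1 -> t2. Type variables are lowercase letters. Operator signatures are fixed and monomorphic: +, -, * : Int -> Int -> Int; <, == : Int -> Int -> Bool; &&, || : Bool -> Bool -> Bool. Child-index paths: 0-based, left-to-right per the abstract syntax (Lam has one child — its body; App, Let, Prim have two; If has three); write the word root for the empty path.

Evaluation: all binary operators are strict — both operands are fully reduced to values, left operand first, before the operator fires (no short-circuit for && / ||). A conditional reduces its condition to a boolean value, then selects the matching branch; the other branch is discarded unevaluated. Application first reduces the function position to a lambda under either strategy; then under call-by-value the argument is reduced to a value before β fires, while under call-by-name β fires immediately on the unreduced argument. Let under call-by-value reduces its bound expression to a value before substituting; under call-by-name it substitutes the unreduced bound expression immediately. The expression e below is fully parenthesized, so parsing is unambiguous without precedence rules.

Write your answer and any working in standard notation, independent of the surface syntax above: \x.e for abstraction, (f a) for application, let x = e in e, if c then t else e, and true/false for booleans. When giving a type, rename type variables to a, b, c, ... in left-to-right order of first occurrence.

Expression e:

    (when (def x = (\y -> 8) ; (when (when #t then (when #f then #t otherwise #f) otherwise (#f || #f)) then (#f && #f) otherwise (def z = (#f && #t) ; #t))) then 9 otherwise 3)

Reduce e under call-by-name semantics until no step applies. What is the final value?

Answer: 9

Trace:
step 0: (if (let x = (\y.8) in (if (if true then (if false then true else false) else (false || false)) then (false && false) else (let z = (false && true) in true))) then 9 else 3)
step 1: [let@0] (if (if (if true then (if false then true else false) else (false || false)) then (false && false) else (let z = (false && true) in true)) then 9 else 3)
step 2: [if@0.0] (if (if (if false then true else false) then (false && false) else (let z = (false && true) in true)) then 9 else 3)
step 3: [if@0.0] (if (if false then (false && false) else (let z = (false && true) in true)) then 9 else 3)
step 4: [if@0] (if (let z = (false && true) in true) then 9 else 3)
step 5: [let@0] (if true then 9 else 3)
step 6: [if@root] 9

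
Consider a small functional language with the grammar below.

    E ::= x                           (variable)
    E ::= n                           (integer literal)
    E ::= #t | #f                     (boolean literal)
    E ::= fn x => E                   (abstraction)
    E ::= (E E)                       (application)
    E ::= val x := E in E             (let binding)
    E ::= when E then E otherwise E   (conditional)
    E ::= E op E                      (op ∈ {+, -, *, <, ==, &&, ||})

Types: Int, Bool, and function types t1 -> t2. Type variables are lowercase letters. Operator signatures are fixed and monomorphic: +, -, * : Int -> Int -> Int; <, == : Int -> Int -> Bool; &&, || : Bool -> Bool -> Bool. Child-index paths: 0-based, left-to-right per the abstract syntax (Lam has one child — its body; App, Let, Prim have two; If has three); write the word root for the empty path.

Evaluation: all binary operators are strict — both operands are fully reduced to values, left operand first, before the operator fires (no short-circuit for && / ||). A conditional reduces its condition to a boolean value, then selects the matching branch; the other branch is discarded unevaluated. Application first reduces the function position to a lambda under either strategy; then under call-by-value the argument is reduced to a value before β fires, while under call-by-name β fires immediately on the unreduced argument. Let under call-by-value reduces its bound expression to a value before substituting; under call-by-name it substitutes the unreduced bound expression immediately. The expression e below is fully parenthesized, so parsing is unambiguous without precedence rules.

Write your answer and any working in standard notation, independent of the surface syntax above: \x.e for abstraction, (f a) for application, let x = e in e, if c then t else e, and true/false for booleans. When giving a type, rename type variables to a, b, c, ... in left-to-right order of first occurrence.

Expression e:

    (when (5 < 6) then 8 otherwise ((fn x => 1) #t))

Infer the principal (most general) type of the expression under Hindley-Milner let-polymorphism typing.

Answer: Int

Working:
  unify Int ~ Int
  unify Int ~ Int
  unify Bool ~ Bool
\x._ : a -> Int
  unify a -> Int ~ Bool -> b
  unify a ~ Bool
  unify Int ~ b
_ _ : Int
  unify Int ~ Int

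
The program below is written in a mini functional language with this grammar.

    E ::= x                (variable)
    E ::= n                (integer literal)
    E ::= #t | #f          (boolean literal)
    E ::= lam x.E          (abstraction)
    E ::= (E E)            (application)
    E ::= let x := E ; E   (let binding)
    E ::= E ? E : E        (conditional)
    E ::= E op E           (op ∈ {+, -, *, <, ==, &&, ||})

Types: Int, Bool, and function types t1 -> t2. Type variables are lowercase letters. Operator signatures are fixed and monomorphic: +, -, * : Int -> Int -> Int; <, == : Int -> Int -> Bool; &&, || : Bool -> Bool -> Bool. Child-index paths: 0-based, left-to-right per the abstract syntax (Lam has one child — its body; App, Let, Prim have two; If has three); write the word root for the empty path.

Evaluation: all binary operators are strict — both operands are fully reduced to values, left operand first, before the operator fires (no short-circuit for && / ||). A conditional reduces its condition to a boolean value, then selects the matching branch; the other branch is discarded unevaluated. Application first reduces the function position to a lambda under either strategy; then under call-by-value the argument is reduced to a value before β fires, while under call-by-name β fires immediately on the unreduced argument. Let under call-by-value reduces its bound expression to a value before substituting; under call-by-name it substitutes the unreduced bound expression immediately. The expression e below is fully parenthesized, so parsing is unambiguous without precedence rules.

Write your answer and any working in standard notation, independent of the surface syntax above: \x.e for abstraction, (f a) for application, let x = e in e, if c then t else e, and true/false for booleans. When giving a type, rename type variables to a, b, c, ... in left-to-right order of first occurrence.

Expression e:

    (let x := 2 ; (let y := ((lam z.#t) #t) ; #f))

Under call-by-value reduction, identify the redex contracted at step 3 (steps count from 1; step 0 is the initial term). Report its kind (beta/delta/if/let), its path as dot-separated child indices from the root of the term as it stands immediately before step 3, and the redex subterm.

Trace:
step 0: (let x = 2 in (let y = ((\z.true) true) in false))
step 1: [let@root] (let y = ((\z.true) true) in false)
step 2: [beta@0] (let y = true in false)
step 3: [let@root] false

Answer: let at root : (let y = true in false)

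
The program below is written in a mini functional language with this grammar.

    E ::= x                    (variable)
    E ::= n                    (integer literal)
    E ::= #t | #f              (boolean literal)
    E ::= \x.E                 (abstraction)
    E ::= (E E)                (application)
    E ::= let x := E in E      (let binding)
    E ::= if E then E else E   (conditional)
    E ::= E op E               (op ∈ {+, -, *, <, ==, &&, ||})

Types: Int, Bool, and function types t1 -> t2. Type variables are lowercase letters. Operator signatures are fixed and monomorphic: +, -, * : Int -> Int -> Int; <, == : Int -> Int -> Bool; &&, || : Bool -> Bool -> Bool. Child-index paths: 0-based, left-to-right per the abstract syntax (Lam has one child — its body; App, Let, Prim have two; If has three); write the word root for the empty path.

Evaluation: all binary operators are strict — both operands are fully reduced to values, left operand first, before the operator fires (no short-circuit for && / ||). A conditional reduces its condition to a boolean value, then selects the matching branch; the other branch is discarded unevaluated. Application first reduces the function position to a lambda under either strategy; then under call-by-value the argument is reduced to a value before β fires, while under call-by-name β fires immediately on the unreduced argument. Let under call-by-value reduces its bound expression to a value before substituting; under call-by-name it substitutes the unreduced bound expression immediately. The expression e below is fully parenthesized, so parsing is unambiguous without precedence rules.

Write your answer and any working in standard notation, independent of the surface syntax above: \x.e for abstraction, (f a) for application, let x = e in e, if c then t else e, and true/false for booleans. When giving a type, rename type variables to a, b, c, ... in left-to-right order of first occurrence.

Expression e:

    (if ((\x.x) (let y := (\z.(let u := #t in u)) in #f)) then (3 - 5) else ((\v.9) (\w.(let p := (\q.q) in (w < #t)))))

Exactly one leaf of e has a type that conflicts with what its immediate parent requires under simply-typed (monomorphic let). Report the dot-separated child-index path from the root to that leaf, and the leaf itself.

Answer: 2.1.0.1.1 : true

Working:
x : a
\x._ : a -> a
let u : Bool
u : Bool
\z._ : b -> Bool
let y : b -> Bool
  unify a -> a ~ Bool -> c
  unify a ~ Bool
  unify Bool ~ c
_ _ : Bool
  unify Bool ~ Bool
  unify Int ~ Int
  unify Int ~ Int
\v._ : d -> Int
q : f
\q._ : f -> f
let p : f -> f
w : e
  unify e ~ Int
  unify Bool ~ Int
  FAIL: mismatch Bool ~ Int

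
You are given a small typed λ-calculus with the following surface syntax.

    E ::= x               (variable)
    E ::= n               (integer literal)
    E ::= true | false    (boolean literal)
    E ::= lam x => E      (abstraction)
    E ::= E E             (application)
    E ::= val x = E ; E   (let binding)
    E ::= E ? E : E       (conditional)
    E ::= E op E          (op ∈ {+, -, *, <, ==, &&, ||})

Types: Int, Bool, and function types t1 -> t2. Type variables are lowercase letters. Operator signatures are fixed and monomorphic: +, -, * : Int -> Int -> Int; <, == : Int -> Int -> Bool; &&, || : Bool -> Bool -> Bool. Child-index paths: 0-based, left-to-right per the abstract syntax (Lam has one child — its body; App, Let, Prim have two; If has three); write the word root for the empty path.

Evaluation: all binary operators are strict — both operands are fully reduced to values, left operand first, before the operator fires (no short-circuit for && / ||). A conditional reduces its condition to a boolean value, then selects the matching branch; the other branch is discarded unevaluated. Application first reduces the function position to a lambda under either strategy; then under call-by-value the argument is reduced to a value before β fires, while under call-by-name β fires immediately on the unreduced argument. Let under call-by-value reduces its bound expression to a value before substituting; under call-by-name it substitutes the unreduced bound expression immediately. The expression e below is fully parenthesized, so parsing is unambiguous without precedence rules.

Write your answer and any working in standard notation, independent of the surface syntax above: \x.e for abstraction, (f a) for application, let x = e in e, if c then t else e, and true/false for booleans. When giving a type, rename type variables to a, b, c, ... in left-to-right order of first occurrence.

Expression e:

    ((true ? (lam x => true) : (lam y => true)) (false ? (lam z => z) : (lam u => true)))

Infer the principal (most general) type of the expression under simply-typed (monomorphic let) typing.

Trace:
  unify Bool ~ Bool
\x._ : a -> Bool
\y._ : b -> Bool
  unify a -> Bool ~ b -> Bool
  unify a ~ b
  unify Bool ~ Bool
  unify Bool ~ Bool
z : c
\z._ : c -> c
\u._ : d -> Bool
  unify c -> c ~ d -> Bool
  unify c ~ d
  unify d ~ Bool
  unify b -> Bool ~ (Bool -> Bool) -> e
  unify b ~ Bool -> Bool
  unify Bool ~ e
_ _ : Bool

Answer: Bool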